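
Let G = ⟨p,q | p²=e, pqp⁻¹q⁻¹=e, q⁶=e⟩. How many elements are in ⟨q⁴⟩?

|⟨q⁴⟩| equals the order of q⁴. Compute successive powers until reaching e:
  (q⁴)¹ = q⁴, (q⁴)² = q², (q⁴)³ = e.
The smallest positive k with (q⁴)ᵏ = e is 3, so |⟨q⁴⟩| = 3.

Answer: 3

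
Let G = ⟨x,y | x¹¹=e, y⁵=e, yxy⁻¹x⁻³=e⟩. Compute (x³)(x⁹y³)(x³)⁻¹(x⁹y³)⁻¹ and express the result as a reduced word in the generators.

[(x³), (x⁹y³)] = (x³)·(x⁹y³)·(x³)⁻¹·(x⁹y³)⁻¹.
  (x³) · (x⁹y³) = xy³
  (xy³) · (x⁸) = x⁸y³
  (x⁸y³) · (x⁷y²) = x¹⁰

Answer: x¹⁰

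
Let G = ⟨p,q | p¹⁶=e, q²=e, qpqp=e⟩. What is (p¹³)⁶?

Compute successive powers of (p¹³), reducing at each step:
  (p¹³)²: (p¹³) · p¹³ = p¹⁰
  (p¹³)³: (p¹⁰) · p¹³ = p⁷
  (p¹³)⁴: (p⁷) · p¹³ = p⁴
  (p¹³)⁵: (p⁴) · p¹³ = p
  (p¹³)⁶: p · p¹³ = p¹⁴

Answer: p¹⁴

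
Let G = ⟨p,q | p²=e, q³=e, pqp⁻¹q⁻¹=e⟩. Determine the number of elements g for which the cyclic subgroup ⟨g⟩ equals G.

G is cyclic of order 6. An element generates G iff its order is 6, and a cyclic group of order 6 has exactly φ(6) = 2 such elements.

Answer: 2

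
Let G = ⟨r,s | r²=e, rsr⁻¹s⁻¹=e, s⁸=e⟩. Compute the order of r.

Compute successive powers until reaching e:
  r¹ = r, r² = e.
The smallest positive k with rᵏ = e is 2.

Answer: 2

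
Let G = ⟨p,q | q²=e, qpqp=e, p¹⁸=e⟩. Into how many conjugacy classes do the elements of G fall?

The conjugacy classes (representative and size) are:
  [e] (size 1), [p] (size 2), [p²] (size 2), [p³] (size 2), [p¹⁴] (size 2), [p⁵] (size 2), [p¹²] (size 2), [p⁷] (size 2), [p¹⁰] (size 2), [p⁹] (size 1), [p¹⁰q] (size 9), [pq] (size 9).
Class equation: 1 + 2 + 2 + 2 + 2 + 2 + 2 + 2 + 2 + 1 + 9 + 9 = 36 = |G|. So G has 12 conjugacy classes.

Answer: 12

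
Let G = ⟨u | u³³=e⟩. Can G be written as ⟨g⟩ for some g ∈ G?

|G| = 33. The element u has order 33 (its powers give 33 distinct elements), so ⟨u⟩ = G and G is cyclic.

Answer: Yes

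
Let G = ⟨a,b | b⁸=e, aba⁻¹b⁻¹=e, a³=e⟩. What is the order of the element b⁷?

Compute successive powers until reaching e:
  (b⁷)¹ = b⁷, (b⁷)² = b⁶, (b⁷)³ = b⁵, (b⁷)⁴ = b⁴, (b⁷)⁵ = b³, (b⁷)⁶ = b², (b⁷)⁷ = b, (b⁷)⁸ = e.
The smallest positive k with (b⁷)ᵏ = e is 8.

Answer: 8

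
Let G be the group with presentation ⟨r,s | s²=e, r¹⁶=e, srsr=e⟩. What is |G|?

Enumerate words in the generators, reducing via the relations: the distinct elements are
  {e, r, s, rs, r², r³, r⁴, r⁵, r⁶, r⁷, r⁸, r⁹, r²s, r³s, r¹², r¹³, r¹¹, r¹⁰, r¹⁴, r¹⁵, r⁴s, r⁵s, r⁶s, r⁷s, r⁸s, r⁹s, r¹²s, r¹³s, r¹¹s, r¹⁰s, r¹⁴s, r¹⁵s}.
No further products give new elements, so |G| = 32.

Answer: 32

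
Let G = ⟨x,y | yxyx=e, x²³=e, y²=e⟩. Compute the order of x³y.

Compute successive powers until reaching e:
  (x³y)¹ = x³y, (x³y)² = e.
The smallest positive k with (x³y)ᵏ = e is 2.

Answer: 2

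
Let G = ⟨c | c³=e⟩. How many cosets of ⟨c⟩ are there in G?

First find ord(c) by computing successive powers:
  c¹ = c, c² = c², c³ = e.
So |⟨c⟩| = ord(c) = 3. With |G| = 3, by Lagrange [G : ⟨c⟩] = 3/3 = 1.

Answer: 1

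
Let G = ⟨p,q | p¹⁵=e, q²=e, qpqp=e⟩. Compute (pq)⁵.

Compute successive powers of (pq), reducing at each step:
  (pq)²: (pq) · p = q;   q · q = e
  (pq)³: e · p = p;   p · q = pq
  (pq)⁴: (pq) · p = q;   q · q = e
  (pq)⁵: e · p = p;   p · q = pq

Answer: pq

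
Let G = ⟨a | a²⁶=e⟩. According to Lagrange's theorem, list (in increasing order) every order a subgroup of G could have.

|G| = 26 = 2 · 13. By Lagrange's theorem the order of any subgroup divides 26; the divisors of 26 are 1, 2, 13, 26.

Answer: 1, 2, 13, 26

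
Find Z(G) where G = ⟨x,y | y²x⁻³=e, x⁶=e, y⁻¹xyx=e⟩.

An element z ∈ Z(G) iff z commutes with every generator.
For example x³ is central: (x³)·x = x⁴ = x·(x³); (x³)·y = y⁻¹ = y·(x³).
Whereas x ∉ Z(G) since x·y = xy ≠ x²y⁻¹ = y·x.
Checking each of the 12 elements this way gives Z(G) = {e, x³}, of order 2.

Answer: {e, x³}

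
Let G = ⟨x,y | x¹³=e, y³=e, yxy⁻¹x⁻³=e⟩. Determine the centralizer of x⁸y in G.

⟨x⁸y⟩ ⊆ C_G(x⁸y) since powers of x⁸y commute with x⁸y; so |C_G(x⁸y)| ≥ |⟨x⁸y⟩| = 3.
By orbit–stabilizer, |C_G(x⁸y)| = |G| / |conj. class of x⁸y| = 39 / 13 = 3.
The 3 elements commuting with x⁸y are {e, x⁸y, x⁶y²}.

Answer: {e, x⁸y, x⁶y²}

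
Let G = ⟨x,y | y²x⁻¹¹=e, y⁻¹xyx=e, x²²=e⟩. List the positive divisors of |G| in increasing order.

|G| = 44 = 2² · 11. By Lagrange's theorem the order of any subgroup divides 44; the divisors of 44 are 1, 2, 4, 11, 22, 44.

Answer: 1, 2, 4, 11, 22, 44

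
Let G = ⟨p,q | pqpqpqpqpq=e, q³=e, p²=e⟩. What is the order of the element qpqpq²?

Compute successive powers until reaching e:
  (qpqpq²)¹ = qpqpq², (qpqpq²)² = qpq²pq², (qpqpq²)³ = e.
The smallest positive k with (qpqpq²)ᵏ = e is 3.

Answer: 3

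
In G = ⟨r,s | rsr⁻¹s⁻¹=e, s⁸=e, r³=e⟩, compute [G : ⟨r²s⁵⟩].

First find ord(r²s⁵) by computing successive powers:
  (r²s⁵)¹ = r²s⁵, (r²s⁵)² = rs², (r²s⁵)³ = s⁷, (r²s⁵)⁴ = r²s⁴, (r²s⁵)⁵ = rs, (r²s⁵)⁶ = s⁶, (r²s⁵)⁷ = r²s³, (r²s⁵)⁸ = r, (r²s⁵)⁹ = s⁵, (r²s⁵)¹⁰ = r²s², (r²s⁵)¹¹ = rs⁷, (r²s⁵)¹² = s⁴, (r²s⁵)¹³ = r²s, (r²s⁵)¹⁴ = rs⁶, (r²s⁵)¹⁵ = s³, (r²s⁵)¹⁶ = r², (r²s⁵)¹⁷ = rs⁵, (r²s⁵)¹⁸ = s², (r²s⁵)¹⁹ = r²s⁷, (r²s⁵)²⁰ = rs⁴, (r²s⁵)²¹ = s, (r²s⁵)²² = r²s⁶, (r²s⁵)²³ = rs³, (r²s⁵)²⁴ = e.
So |⟨r²s⁵⟩| = ord(r²s⁵) = 24. With |G| = 24, by Lagrange [G : ⟨r²s⁵⟩] = 24/24 = 1.

Answer: 1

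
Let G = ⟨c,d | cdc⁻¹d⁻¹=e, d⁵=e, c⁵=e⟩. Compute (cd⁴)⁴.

Compute successive powers of (cd⁴), reducing at each step:
  (cd⁴)²: (cd⁴) · c = c²d⁴;   (c²d⁴) · d⁴ = c²d³
  (cd⁴)³: (c²d³) · c = c³d³;   (c³d³) · d⁴ = c³d²
  (cd⁴)⁴: (c³d²) · c = c⁴d²;   (c⁴d²) · d⁴ = c⁴d

Answer: c⁴d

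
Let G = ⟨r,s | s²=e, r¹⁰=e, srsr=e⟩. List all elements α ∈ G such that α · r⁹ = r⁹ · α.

⟨r⁹⟩ ⊆ C_G(r⁹) since powers of r⁹ commute with r⁹; so |C_G(r⁹)| ≥ |⟨r⁹⟩| = 10.
By orbit–stabilizer, |C_G(r⁹)| = |G| / |conj. class of r⁹| = 20 / 2 = 10.
The 10 elements commuting with r⁹ are {e, r, r², r³, r⁴, r⁵, r⁶, r⁷, r⁸, r⁹}.

Answer: {e, r, r², r³, r⁴, r⁵, r⁶, r⁷, r⁸, r⁹}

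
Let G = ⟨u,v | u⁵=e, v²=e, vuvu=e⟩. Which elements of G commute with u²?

⟨u²⟩ ⊆ C_G(u²) since powers of u² commute with u²; so |C_G(u²)| ≥ |⟨u²⟩| = 5.
By orbit–stabilizer, |C_G(u²)| = |G| / |conj. class of u²| = 10 / 2 = 5.
The 5 elements commuting with u² are {e, u, u², u³, u⁴}.

Answer: {e, u, u², u³, u⁴}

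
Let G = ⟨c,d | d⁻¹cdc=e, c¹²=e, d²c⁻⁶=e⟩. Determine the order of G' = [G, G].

G' = [G, G] is generated by all commutators. The generator-pair commutators are: [c, d] = c².
The subgroup they normally generate is {e, c², c⁴, c⁶, c⁸, c¹⁰}, of order 6.
Check: |G/G'| = 24/6 = 4 is the order of the abelianisation.

Answer: 6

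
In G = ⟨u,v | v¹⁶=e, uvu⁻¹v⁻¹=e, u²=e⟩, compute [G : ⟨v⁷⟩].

First find ord(v⁷) by computing successive powers:
  (v⁷)¹ = v⁷, (v⁷)² = v¹⁴, (v⁷)³ = v⁵, (v⁷)⁴ = v¹², (v⁷)⁵ = v³, (v⁷)⁶ = v¹⁰, (v⁷)⁷ = v, (v⁷)⁸ = v⁸, (v⁷)⁹ = v¹⁵, (v⁷)¹⁰ = v⁶, (v⁷)¹¹ = v¹³, (v⁷)¹² = v⁴, (v⁷)¹³ = v¹¹, (v⁷)¹⁴ = v², (v⁷)¹⁵ = v⁹, (v⁷)¹⁶ = e.
So |⟨v⁷⟩| = ord(v⁷) = 16. With |G| = 32, by Lagrange [G : ⟨v⁷⟩] = 32/16 = 2.

Answer: 2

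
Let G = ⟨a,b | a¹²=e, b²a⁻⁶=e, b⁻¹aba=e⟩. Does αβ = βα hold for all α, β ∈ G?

a·b = ab but b·a = a⁵b⁻¹, so a·b ≠ b·a and G is not abelian.

Answer: No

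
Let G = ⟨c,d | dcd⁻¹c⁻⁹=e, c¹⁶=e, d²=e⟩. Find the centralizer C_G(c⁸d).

⟨c⁸d⟩ ⊆ C_G(c⁸d) since powers of c⁸d commute with c⁸d; so |C_G(c⁸d)| ≥ |⟨c⁸d⟩| = 2.
By orbit–stabilizer, |C_G(c⁸d)| = |G| / |conj. class of c⁸d| = 32 / 2 = 16.
The 16 elements commuting with c⁸d are {e, c², c⁴, c⁶, c⁸, c¹⁰, c¹², c¹⁴, d, c¹⁰d, c²d, c¹²d, c⁴d, c¹⁴d, c⁶d, c⁸d}.

Answer: {e, c², c⁴, c⁶, c⁸, c¹⁰, c¹², c¹⁴, d, c¹⁰d, c²d, c¹²d, c⁴d, c¹⁴d, c⁶d, c⁸d}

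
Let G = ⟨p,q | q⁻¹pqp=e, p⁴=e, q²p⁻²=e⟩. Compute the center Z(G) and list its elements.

An element z ∈ Z(G) iff z commutes with every generator.
For example p² is central: (p²)·p = p³ = p·(p²); (p²)·q = q⁻¹ = q·(p²).
Whereas p ∉ Z(G) since p·q = pq ≠ pq⁻¹ = q·p.
Checking each of the 8 elements this way gives Z(G) = {e, p²}, of order 2.

Answer: {e, p²}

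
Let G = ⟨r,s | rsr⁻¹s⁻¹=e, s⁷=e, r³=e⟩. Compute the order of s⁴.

Compute successive powers until reaching e:
  (s⁴)¹ = s⁴, (s⁴)² = s, (s⁴)³ = s⁵, (s⁴)⁴ = s², (s⁴)⁵ = s⁶, (s⁴)⁶ = s³, (s⁴)⁷ = e.
The smallest positive k with (s⁴)ᵏ = e is 7.

Answer: 7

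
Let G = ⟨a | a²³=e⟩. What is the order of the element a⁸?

Compute successive powers until reaching e:
  (a⁸)¹ = a⁸, (a⁸)² = a¹⁶, (a⁸)³ = a, (a⁸)⁴ = a⁹, (a⁸)⁵ = a¹⁷, (a⁸)⁶ = a², (a⁸)⁷ = a¹⁰, (a⁸)⁸ = a¹⁸, (a⁸)⁹ = a³, (a⁸)¹⁰ = a¹¹, (a⁸)¹¹ = a¹⁹, (a⁸)¹² = a⁴, (a⁸)¹³ = a¹², (a⁸)¹⁴ = a²⁰, (a⁸)¹⁵ = a⁵, (a⁸)¹⁶ = a¹³, (a⁸)¹⁷ = a²¹, (a⁸)¹⁸ = a⁶, (a⁸)¹⁹ = a¹⁴, (a⁸)²⁰ = a²², (a⁸)²¹ = a⁷, (a⁸)²² = a¹⁵, (a⁸)²³ = e.
The smallest positive k with (a⁸)ᵏ = e is 23.

Answer: 23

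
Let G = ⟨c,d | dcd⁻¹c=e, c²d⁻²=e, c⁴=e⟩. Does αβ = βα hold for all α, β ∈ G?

c·d = cd but d·c = cd⁻¹, so c·d ≠ d·c and G is not abelian.

Answer: No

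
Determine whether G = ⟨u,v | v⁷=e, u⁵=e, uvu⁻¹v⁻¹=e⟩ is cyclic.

|G| = 35. The element uv has order 35 (its powers give 35 distinct elements), so ⟨uv⟩ = G and G is cyclic.

Answer: Yes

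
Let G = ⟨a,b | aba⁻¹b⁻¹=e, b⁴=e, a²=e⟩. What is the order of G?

Enumerate words in the generators, reducing via the relations: the distinct elements are
  {a, b, e, ab, b², b³, ab², ab³}.
No further products give new elements, so |G| = 8.

Answer: 8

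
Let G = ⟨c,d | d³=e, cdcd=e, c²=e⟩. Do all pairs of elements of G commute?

c·d = cd but d·c = cd², so c·d ≠ d·c and G is not abelian.

Answer: No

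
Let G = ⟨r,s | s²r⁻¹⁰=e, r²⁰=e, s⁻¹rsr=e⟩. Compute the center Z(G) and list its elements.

An element z ∈ Z(G) iff z commutes with every generator.
For example r¹⁰ is central: (r¹⁰)·r = r¹¹ = r·(r¹⁰); (r¹⁰)·s = s⁻¹ = s·(r¹⁰).
Whereas r ∉ Z(G) since r·s = rs ≠ r⁹s⁻¹ = s·r.
Checking each of the 40 elements this way gives Z(G) = {e, r¹⁰}, of order 2.

Answer: {e, r¹⁰}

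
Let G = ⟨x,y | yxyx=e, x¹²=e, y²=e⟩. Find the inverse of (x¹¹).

The order of (x¹¹) is 12 (smallest k with (x¹¹)ᵏ = e), so (x¹¹)⁻¹ = (x¹¹)¹¹ = x.
Check: (x¹¹) · x → (x¹¹) · x = e, giving e as required.

Answer: x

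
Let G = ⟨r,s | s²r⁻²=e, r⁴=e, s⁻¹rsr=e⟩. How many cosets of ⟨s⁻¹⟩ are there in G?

First find ord(s⁻¹) by computing successive powers:
  (s⁻¹)¹ = s⁻¹, (s⁻¹)² = r², (s⁻¹)³ = s, (s⁻¹)⁴ = e.
So |⟨s⁻¹⟩| = ord(s⁻¹) = 4. With |G| = 8, by Lagrange [G : ⟨s⁻¹⟩] = 8/4 = 2.

Answer: 2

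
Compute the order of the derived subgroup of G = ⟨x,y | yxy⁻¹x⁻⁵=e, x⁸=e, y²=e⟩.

G' = [G, G] is generated by all commutators. The generator-pair commutators are: [x, y] = x⁴.
The subgroup they normally generate is {e, x⁴}, of order 2.
Check: |G/G'| = 16/2 = 8 is the order of the abelianisation.

Answer: 2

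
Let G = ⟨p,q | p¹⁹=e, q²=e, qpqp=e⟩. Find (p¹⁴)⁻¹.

The order of (p¹⁴) is 19 (smallest k with (p¹⁴)ᵏ = e), so (p¹⁴)⁻¹ = (p¹⁴)¹⁸ = p⁵.
Check: (p¹⁴) · (p⁵) → (p¹⁴) · p⁵ = e, giving e as required.

Answer: p⁵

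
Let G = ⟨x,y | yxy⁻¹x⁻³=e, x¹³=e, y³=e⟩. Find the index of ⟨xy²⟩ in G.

First find ord(xy²) by computing successive powers:
  (xy²)¹ = xy², (xy²)² = x¹⁰y, (xy²)³ = e.
So |⟨xy²⟩| = ord(xy²) = 3. With |G| = 39, by Lagrange [G : ⟨xy²⟩] = 39/3 = 13.

Answer: 13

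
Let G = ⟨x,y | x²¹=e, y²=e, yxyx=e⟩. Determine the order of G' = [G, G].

G' = [G, G] is generated by all commutators. The generator-pair commutators are: [x, y] = x².
The subgroup they normally generate is {e, x, x², x³, x⁴, x⁵, x⁶, x⁷, x⁸, x⁹, x¹⁰, x¹¹, x¹², x¹³, x¹⁴, x¹⁵, x¹⁶, x¹⁷, x¹⁸, x¹⁹, x²⁰}, of order 21.
Check: |G/G'| = 42/21 = 2 is the order of the abelianisation.

Answer: 21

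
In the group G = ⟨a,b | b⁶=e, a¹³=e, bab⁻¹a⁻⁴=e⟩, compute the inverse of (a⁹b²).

The order of (a⁹b²) is 3 (smallest k with (a⁹b²)ᵏ = e), so (a⁹b²)⁻¹ = (a⁹b²)² = a¹⁰b⁴.
Check: (a⁹b²) · (a¹⁰b⁴) → (a⁹b²) · a¹⁰ = b²;   (b²) · b⁴ = e, giving e as required.

Answer: a¹⁰b⁴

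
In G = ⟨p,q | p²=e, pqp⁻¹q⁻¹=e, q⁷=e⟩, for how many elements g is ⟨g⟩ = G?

G is cyclic of order 14. An element generates G iff its order is 14, and a cyclic group of order 14 has exactly φ(14) = 6 such elements.

Answer: 6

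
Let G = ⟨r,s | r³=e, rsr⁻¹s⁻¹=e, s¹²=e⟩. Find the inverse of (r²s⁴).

The order of (r²s⁴) is 3 (smallest k with (r²s⁴)ᵏ = e), so (r²s⁴)⁻¹ = (r²s⁴)² = rs⁸.
Check: (r²s⁴) · (rs⁸) → (r²s⁴) · r = s⁴;   (s⁴) · s⁸ = e, giving e as required.

Answer: rs⁸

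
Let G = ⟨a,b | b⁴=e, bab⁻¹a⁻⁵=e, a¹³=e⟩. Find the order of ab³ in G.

Compute successive powers until reaching e:
  (ab³)¹ = ab³, (ab³)² = a⁹b², (ab³)³ = a⁸b, (ab³)⁴ = e.
The smallest positive k with (ab³)ᵏ = e is 4.

Answer: 4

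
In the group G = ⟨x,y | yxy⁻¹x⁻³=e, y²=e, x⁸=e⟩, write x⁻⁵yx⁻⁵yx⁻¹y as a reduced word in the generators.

Multiply left to right, reducing at each step:
  (x³) · y = x³y
  (x³y) · x⁻⁵ = x⁴y
  (x⁴y) · y = x⁴
  (x⁴) · x⁻¹ = x³
  (x³) · y = x³y

Answer: x³y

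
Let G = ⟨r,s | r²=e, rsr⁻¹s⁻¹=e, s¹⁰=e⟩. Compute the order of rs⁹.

Compute successive powers until reaching e:
  (rs⁹)¹ = rs⁹, (rs⁹)² = s⁸, (rs⁹)³ = rs⁷, (rs⁹)⁴ = s⁶, (rs⁹)⁵ = rs⁵, (rs⁹)⁶ = s⁴, (rs⁹)⁷ = rs³, (rs⁹)⁸ = s², (rs⁹)⁹ = rs, (rs⁹)¹⁰ = e.
The smallest positive k with (rs⁹)ᵏ = e is 10.

Answer: 10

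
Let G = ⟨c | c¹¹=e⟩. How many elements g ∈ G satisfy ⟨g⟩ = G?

G is cyclic of order 11. An element generates G iff its order is 11, and a cyclic group of order 11 has exactly φ(11) = 10 such elements.

Answer: 10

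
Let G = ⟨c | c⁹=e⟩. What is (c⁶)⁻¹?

The order of (c⁶) is 3 (smallest k with (c⁶)ᵏ = e), so (c⁶)⁻¹ = (c⁶)² = c³.
Check: (c⁶) · (c³) → (c⁶) · c³ = e, giving e as required.

Answer: c³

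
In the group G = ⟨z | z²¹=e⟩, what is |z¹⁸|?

Compute successive powers until reaching e:
  (z¹⁸)¹ = z¹⁸, (z¹⁸)² = z¹⁵, (z¹⁸)³ = z¹², (z¹⁸)⁴ = z⁹, (z¹⁸)⁵ = z⁶, (z¹⁸)⁶ = z³, (z¹⁸)⁷ = e.
The smallest positive k with (z¹⁸)ᵏ = e is 7.

Answer: 7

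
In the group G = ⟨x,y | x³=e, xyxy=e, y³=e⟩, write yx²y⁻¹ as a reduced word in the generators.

Multiply left to right, reducing at each step:
  y · x² = yx²
  (yx²) · y⁻¹ = y²x

Answer: y²x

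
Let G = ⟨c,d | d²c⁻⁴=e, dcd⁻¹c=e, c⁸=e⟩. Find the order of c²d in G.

Compute successive powers until reaching e:
  (c²d)¹ = c²d, (c²d)² = c⁴, (c²d)³ = c²d⁻¹, (c²d)⁴ = e.
The smallest positive k with (c²d)ᵏ = e is 4.

Answer: 4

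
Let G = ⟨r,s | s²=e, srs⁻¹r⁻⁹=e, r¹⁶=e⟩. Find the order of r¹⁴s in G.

Compute successive powers until reaching e:
  (r¹⁴s)¹ = r¹⁴s, (r¹⁴s)² = r¹², (r¹⁴s)³ = r¹⁰s, (r¹⁴s)⁴ = r⁸, (r¹⁴s)⁵ = r⁶s, (r¹⁴s)⁶ = r⁴, (r¹⁴s)⁷ = r²s, (r¹⁴s)⁸ = e.
The smallest positive k with (r¹⁴s)ᵏ = e is 8.

Answer: 8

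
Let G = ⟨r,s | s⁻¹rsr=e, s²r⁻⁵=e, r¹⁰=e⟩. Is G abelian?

r·s = rs but s·r = r⁴s⁻¹, so r·s ≠ s·r and G is not abelian.

Answer: No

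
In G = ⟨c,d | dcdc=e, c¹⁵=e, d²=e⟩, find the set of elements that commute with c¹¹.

⟨c¹¹⟩ ⊆ C_G(c¹¹) since powers of c¹¹ commute with c¹¹; so |C_G(c¹¹)| ≥ |⟨c¹¹⟩| = 15.
By orbit–stabilizer, |C_G(c¹¹)| = |G| / |conj. class of c¹¹| = 30 / 2 = 15.
The 15 elements commuting with c¹¹ are {e, c, c², c³, c⁴, c⁵, c⁶, c⁷, c⁸, c⁹, c¹⁰, c¹¹, c¹², c¹³, c¹⁴}.

Answer: {e, c, c², c³, c⁴, c⁵, c⁶, c⁷, c⁸, c⁹, c¹⁰, c¹¹, c¹², c¹³, c¹⁴}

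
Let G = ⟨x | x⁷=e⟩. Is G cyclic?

|G| = 7. The element x has order 7 (its powers give 7 distinct elements), so ⟨x⟩ = G and G is cyclic.

Answer: Yes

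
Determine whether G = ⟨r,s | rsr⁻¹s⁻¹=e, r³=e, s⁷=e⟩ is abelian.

Each pair of generators commutes: r·s = rs = s·r. Since the generators pairwise commute, every element of G commutes with every other, so G is abelian.

Answer: Yes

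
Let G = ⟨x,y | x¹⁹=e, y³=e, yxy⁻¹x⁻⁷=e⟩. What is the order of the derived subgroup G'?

G' = [G, G] is generated by all commutators. The generator-pair commutators are: [x, y] = x¹³.
The subgroup they normally generate is {e, x, x², x³, x⁴, x⁵, x⁶, x⁷, x⁸, x⁹, x¹⁰, x¹¹, x¹², x¹³, x¹⁴, x¹⁵, x¹⁶, x¹⁷, x¹⁸}, of order 19.
Check: |G/G'| = 57/19 = 3 is the order of the abelianisation.

Answer: 19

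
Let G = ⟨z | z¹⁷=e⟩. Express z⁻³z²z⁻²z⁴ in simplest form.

Multiply left to right, reducing at each step:
  (z¹⁴) · z² = z¹⁶
  (z¹⁶) · z⁻² = z¹⁴
  (z¹⁴) · z⁴ = z

Answer: z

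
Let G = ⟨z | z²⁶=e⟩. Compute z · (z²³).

Compute z · (z²³) by multiplying left to right and reducing via the relations at each step:
  z · z²³ = z²⁴

Answer: z²⁴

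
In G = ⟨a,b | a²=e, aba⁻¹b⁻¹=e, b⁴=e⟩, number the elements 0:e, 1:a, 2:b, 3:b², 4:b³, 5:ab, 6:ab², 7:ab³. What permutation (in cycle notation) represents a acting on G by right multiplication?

(0 1)(2 5)(3 6)(4 7)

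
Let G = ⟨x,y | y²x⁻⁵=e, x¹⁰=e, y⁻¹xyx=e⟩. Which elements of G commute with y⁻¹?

⟨y⁻¹⟩ ⊆ C_G(y⁻¹) since powers of y⁻¹ commute with y⁻¹; so |C_G(y⁻¹)| ≥ |⟨y⁻¹⟩| = 4.
By orbit–stabilizer, |C_G(y⁻¹)| = |G| / |conj. class of y⁻¹| = 20 / 5 = 4.
The 4 elements commuting with y⁻¹ are {e, x⁵, y, y⁻¹}.

Answer: {e, x⁵, y, y⁻¹}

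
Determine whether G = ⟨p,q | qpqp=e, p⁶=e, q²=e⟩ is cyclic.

Every cyclic group is abelian. But p·q = pq while q·p = p⁵q, so p·q ≠ q·p and G is not abelian. Hence G is not cyclic.

Answer: No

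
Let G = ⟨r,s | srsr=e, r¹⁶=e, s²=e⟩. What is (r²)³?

Compute successive powers of (r²), reducing at each step:
  (r²)²: (r²) · r² = r⁴
  (r²)³: (r⁴) · r² = r⁶

Answer: r⁶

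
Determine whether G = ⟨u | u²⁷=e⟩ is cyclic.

|G| = 27. The element u has order 27 (its powers give 27 distinct elements), so ⟨u⟩ = G and G is cyclic.

Answer: Yes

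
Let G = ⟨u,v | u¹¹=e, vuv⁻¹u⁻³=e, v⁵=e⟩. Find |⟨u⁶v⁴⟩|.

|⟨u⁶v⁴⟩| equals the order of u⁶v⁴. Compute successive powers until reaching e:
  (u⁶v⁴)¹ = u⁶v⁴, (u⁶v⁴)² = u⁸v³, (u⁶v⁴)³ = u⁵v², (u⁶v⁴)⁴ = u⁴v, (u⁶v⁴)⁵ = e.
The smallest positive k with (u⁶v⁴)ᵏ = e is 5, so |⟨u⁶v⁴⟩| = 5.

Answer: 5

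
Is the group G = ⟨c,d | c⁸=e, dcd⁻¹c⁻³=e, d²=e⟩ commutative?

c·d = cd but d·c = c³d, so c·d ≠ d·c and G is not abelian.

Answer: No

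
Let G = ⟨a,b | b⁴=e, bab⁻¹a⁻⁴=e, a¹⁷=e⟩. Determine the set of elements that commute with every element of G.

An element z ∈ Z(G) iff z commutes with every generator.
For example e is central: e·a = a = a·e; e·b = b = b·e.
Whereas a ∉ Z(G) since a·b = ab ≠ a⁴b = b·a.
Checking each of the 68 elements this way gives Z(G) = {e}, of order 1.

Answer: {e}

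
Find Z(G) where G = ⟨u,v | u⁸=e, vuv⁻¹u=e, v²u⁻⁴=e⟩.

An element z ∈ Z(G) iff z commutes with every generator.
For example u⁴ is central: (u⁴)·u = u⁵ = u·(u⁴); (u⁴)·v = v⁻¹ = v·(u⁴).
Whereas u ∉ Z(G) since u·v = uv ≠ u³v⁻¹ = v·u.
Checking each of the 16 elements this way gives Z(G) = {e, u⁴}, of order 2.

Answer: {e, u⁴}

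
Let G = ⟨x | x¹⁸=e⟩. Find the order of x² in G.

Compute successive powers until reaching e:
  (x²)¹ = x², (x²)² = x⁴, (x²)³ = x⁶, (x²)⁴ = x⁸, (x²)⁵ = x¹⁰, (x²)⁶ = x¹², (x²)⁷ = x¹⁴, (x²)⁸ = x¹⁶, (x²)⁹ = e.
The smallest positive k with (x²)ᵏ = e is 9.

Answer: 9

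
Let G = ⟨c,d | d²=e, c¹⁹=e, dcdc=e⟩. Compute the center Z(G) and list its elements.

An element z ∈ Z(G) iff z commutes with every generator.
For example e is central: e·c = c = c·e; e·d = d = d·e.
Whereas c ∉ Z(G) since c·d = cd ≠ c¹⁸d = d·c.
Checking each of the 38 elements this way gives Z(G) = {e}, of order 1.

Answer: {e}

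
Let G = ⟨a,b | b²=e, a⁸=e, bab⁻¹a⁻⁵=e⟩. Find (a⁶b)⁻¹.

The order of (a⁶b) is 4 (smallest k with (a⁶b)ᵏ = e), so (a⁶b)⁻¹ = (a⁶b)³ = a²b.
Check: (a⁶b) · (a²b) → (a⁶b) · a² = b;   b · b = e, giving e as required.

Answer: a²b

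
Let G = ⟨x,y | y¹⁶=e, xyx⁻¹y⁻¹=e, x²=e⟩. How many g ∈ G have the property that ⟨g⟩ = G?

⟨g⟩ = G would require ord(g) = |G| = 32, but the maximum element order in G is 16 < 32. So G is not cyclic and no single element generates it: the count is 0.

Answer: 0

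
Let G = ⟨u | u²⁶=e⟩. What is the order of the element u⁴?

Compute successive powers until reaching e:
  (u⁴)¹ = u⁴, (u⁴)² = u⁸, (u⁴)³ = u¹², (u⁴)⁴ = u¹⁶, (u⁴)⁵ = u²⁰, (u⁴)⁶ = u²⁴, (u⁴)⁷ = u², (u⁴)⁸ = u⁶, (u⁴)⁹ = u¹⁰, (u⁴)¹⁰ = u¹⁴, (u⁴)¹¹ = u¹⁸, (u⁴)¹² = u²², (u⁴)¹³ = e.
The smallest positive k with (u⁴)ᵏ = e is 13.

Answer: 13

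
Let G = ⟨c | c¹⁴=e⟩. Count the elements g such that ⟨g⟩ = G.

G is cyclic of order 14. An element generates G iff its order is 14, and a cyclic group of order 14 has exactly φ(14) = 6 such elements.

Answer: 6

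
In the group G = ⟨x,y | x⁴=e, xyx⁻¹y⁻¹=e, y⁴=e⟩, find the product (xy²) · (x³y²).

Compute (xy²) · (x³y²) by multiplying left to right and reducing via the relations at each step:
  (xy²) · x³ = y²
  (y²) · y² = e

Answer: e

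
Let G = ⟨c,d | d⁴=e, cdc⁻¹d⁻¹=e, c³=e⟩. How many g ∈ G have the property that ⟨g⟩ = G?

G is cyclic of order 12. An element generates G iff its order is 12, and a cyclic group of order 12 has exactly φ(12) = 4 such elements.

Answer: 4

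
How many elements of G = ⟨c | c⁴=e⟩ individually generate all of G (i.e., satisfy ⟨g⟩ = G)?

G is cyclic of order 4. An element generates G iff its order is 4, and a cyclic group of order 4 has exactly φ(4) = 2 such elements.

Answer: 2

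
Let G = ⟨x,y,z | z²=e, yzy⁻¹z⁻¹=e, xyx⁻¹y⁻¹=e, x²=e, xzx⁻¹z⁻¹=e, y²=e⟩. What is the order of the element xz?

Compute successive powers until reaching e:
  (xz)¹ = xz, (xz)² = e.
The smallest positive k with (xz)ᵏ = e is 2.

Answer: 2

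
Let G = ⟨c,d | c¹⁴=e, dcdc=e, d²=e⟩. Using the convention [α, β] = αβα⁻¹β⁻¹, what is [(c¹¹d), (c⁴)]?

[(c¹¹d), (c⁴)] = (c¹¹d)·(c⁴)·(c¹¹d)⁻¹·(c⁴)⁻¹.
  (c¹¹d) · (c⁴) = c⁷d
  (c⁷d) · (c¹¹d) = c¹⁰
  (c¹⁰) · (c¹⁰) = c⁶

Answer: c⁶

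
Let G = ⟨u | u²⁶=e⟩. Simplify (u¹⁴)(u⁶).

Compute (u¹⁴) · (u⁶) by multiplying left to right and reducing via the relations at each step:
  (u¹⁴) · u⁶ = u²⁰

Answer: u²⁰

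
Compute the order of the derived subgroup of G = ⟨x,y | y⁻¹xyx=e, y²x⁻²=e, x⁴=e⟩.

G' = [G, G] is generated by all commutators. The generator-pair commutators are: [x, y] = x².
The subgroup they normally generate is {e, x²}, of order 2.
Check: |G/G'| = 8/2 = 4 is the order of the abelianisation.

Answer: 2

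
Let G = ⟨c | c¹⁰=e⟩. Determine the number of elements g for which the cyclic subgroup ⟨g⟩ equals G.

G is cyclic of order 10. An element generates G iff its order is 10, and a cyclic group of order 10 has exactly φ(10) = 4 such elements.

Answer: 4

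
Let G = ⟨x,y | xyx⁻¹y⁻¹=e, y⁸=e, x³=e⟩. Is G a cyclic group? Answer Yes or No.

|G| = 24. The element xy has order 24 (its powers give 24 distinct elements), so ⟨xy⟩ = G and G is cyclic.

Answer: Yes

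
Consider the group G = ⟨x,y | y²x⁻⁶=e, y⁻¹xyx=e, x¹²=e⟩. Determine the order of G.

Enumerate words in the generators, reducing via the relations: the distinct elements are
  {e, x, y, xy, x², x³, x⁴, x⁵, x⁶, x⁷, x⁸, x⁹, x²y, x³y, x¹¹, x¹⁰, x⁴y, x⁵y, y⁻¹, xy⁻¹, x²y⁻¹, x³y⁻¹, x⁴y⁻¹, x⁵y⁻¹}.
No further products give new elements, so |G| = 24.

Answer: 24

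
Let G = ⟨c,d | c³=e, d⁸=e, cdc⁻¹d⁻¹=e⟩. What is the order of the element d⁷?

Compute successive powers until reaching e:
  (d⁷)¹ = d⁷, (d⁷)² = d⁶, (d⁷)³ = d⁵, (d⁷)⁴ = d⁴, (d⁷)⁵ = d³, (d⁷)⁶ = d², (d⁷)⁷ = d, (d⁷)⁸ = e.
The smallest positive k with (d⁷)ᵏ = e is 8.

Answer: 8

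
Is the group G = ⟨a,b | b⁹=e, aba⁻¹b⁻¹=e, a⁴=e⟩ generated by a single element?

|G| = 36. The element ab has order 36 (its powers give 36 distinct elements), so ⟨ab⟩ = G and G is cyclic.

Answer: Yes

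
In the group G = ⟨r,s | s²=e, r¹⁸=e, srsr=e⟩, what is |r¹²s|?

Compute successive powers until reaching e:
  (r¹²s)¹ = r¹²s, (r¹²s)² = e.
The smallest positive k with (r¹²s)ᵏ = e is 2.

Answer: 2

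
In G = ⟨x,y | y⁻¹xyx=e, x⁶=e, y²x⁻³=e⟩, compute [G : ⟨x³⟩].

First find ord(x³) by computing successive powers:
  (x³)¹ = x³, (x³)² = e.
So |⟨x³⟩| = ord(x³) = 2. With |G| = 12, by Lagrange [G : ⟨x³⟩] = 12/2 = 6.

Answer: 6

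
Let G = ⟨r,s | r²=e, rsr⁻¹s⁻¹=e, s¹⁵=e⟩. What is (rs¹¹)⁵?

Compute successive powers of (rs¹¹), reducing at each step:
  (rs¹¹)²: (rs¹¹) · r = s¹¹;   (s¹¹) · s¹¹ = s⁷
  (rs¹¹)³: (s⁷) · r = rs⁷;   (rs⁷) · s¹¹ = rs³
  (rs¹¹)⁴: (rs³) · r = s³;   (s³) · s¹¹ = s¹⁴
  (rs¹¹)⁵: (s¹⁴) · r = rs¹⁴;   (rs¹⁴) · s¹¹ = rs¹⁰

Answer: rs¹⁰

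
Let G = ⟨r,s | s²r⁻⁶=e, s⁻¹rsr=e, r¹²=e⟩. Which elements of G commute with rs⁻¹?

⟨rs⁻¹⟩ ⊆ C_G(rs⁻¹) since powers of rs⁻¹ commute with rs⁻¹; so |C_G(rs⁻¹)| ≥ |⟨rs⁻¹⟩| = 4.
By orbit–stabilizer, |C_G(rs⁻¹)| = |G| / |conj. class of rs⁻¹| = 24 / 6 = 4.
The 4 elements commuting with rs⁻¹ are {e, r⁶, rs, rs⁻¹}.

Answer: {e, r⁶, rs, rs⁻¹}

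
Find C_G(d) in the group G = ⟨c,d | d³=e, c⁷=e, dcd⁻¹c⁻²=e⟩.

⟨d⟩ ⊆ C_G(d) since powers of d commute with d; so |C_G(d)| ≥ |⟨d⟩| = 3.
By orbit–stabilizer, |C_G(d)| = |G| / |conj. class of d| = 21 / 7 = 3.
The 3 elements commuting with d are {e, d, d²}.

Answer: {e, d, d²}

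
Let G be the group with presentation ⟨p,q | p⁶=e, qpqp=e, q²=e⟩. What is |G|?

Enumerate words in the generators, reducing via the relations: the distinct elements are
  {e, p, q, pq, p², p³, p⁴, p⁵, p²q, p³q, p⁴q, p⁵q}.
No further products give new elements, so |G| = 12.

Answer: 12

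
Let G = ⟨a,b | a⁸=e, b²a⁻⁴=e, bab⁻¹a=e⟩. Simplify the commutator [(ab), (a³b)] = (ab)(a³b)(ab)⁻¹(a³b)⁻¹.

[(ab), (a³b)] = (ab)·(a³b)·(ab)⁻¹·(a³b)⁻¹.
  (ab) · (a³b) = a²
  (a²) · (ab⁻¹) = a³b⁻¹
  (a³b⁻¹) · (a³b⁻¹) = a⁴

Answer: a⁴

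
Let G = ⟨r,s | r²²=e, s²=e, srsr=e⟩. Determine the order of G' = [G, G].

G' = [G, G] is generated by all commutators. The generator-pair commutators are: [r, s] = r².
The subgroup they normally generate is {e, r², r⁴, r⁶, r⁸, r¹⁰, r¹², r¹⁴, r¹⁶, r¹⁸, r²⁰}, of order 11.
Check: |G/G'| = 44/11 = 4 is the order of the abelianisation.

Answer: 11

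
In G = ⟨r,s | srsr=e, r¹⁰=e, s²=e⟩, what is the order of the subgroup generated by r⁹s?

|⟨r⁹s⟩| equals the order of r⁹s. Compute successive powers until reaching e:
  (r⁹s)¹ = r⁹s, (r⁹s)² = e.
The smallest positive k with (r⁹s)ᵏ = e is 2, so |⟨r⁹s⟩| = 2.

Answer: 2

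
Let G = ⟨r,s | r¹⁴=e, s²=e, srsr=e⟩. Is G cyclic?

Every cyclic group is abelian. But r·s = rs while s·r = r¹³s, so r·s ≠ s·r and G is not abelian. Hence G is not cyclic.

Answer: No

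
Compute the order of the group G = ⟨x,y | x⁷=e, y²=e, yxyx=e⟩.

Enumerate words in the generators, reducing via the relations: the distinct elements are
  {e, x, y, xy, x², x³, x⁴, x⁵, x⁶, x²y, x³y, x⁴y, x⁵y, x⁶y}.
No further products give new elements, so |G| = 14.

Answer: 14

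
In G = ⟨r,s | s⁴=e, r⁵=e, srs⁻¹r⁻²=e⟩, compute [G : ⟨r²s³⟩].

First find ord(r²s³) by computing successive powers:
  (r²s³)¹ = r²s³, (r²s³)² = r³s², (r²s³)³ = rs, (r²s³)⁴ = e.
So |⟨r²s³⟩| = ord(r²s³) = 4. With |G| = 20, by Lagrange [G : ⟨r²s³⟩] = 20/4 = 5.

Answer: 5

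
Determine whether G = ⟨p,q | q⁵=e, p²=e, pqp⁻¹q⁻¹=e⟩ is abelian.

Each pair of generators commutes: p·q = pq = q·p. Since the generators pairwise commute, every element of G commutes with every other, so G is abelian.

Answer: Yes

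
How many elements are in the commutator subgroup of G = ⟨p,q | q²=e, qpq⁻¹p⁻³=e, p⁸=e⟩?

G' = [G, G] is generated by all commutators. The generator-pair commutators are: [p, q] = p⁶.
The subgroup they normally generate is {e, p², p⁴, p⁶}, of order 4.
Check: |G/G'| = 16/4 = 4 is the order of the abelianisation.

Answer: 4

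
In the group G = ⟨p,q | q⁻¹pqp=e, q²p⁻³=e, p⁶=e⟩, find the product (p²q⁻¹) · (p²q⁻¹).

Compute (p²q⁻¹) · (p²q⁻¹) by multiplying left to right and reducing via the relations at each step:
  (p²q⁻¹) · p² = q⁻¹
  (q⁻¹) · q⁻¹ = p³

Answer: p³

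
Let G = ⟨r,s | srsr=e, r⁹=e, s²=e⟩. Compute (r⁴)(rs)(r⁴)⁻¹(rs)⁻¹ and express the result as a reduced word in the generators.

[(r⁴), (rs)] = (r⁴)·(rs)·(r⁴)⁻¹·(rs)⁻¹.
  (r⁴) · (rs) = r⁵s
  (r⁵s) · (r⁵) = s
  s · (rs) = r⁸

Answer: r⁸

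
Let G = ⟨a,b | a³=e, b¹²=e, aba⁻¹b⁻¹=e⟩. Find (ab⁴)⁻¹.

The order of (ab⁴) is 3 (smallest k with (ab⁴)ᵏ = e), so (ab⁴)⁻¹ = (ab⁴)² = a²b⁸.
Check: (ab⁴) · (a²b⁸) → (ab⁴) · a² = b⁴;   (b⁴) · b⁸ = e, giving e as required.

Answer: a²b⁸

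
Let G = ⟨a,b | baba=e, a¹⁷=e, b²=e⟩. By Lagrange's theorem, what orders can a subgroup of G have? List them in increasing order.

|G| = 34 = 2 · 17. By Lagrange's theorem the order of any subgroup divides 34; the divisors of 34 are 1, 2, 17, 34.

Answer: 1, 2, 17, 34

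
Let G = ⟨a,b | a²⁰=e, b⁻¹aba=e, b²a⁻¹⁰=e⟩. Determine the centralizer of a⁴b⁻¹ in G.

⟨a⁴b⁻¹⟩ ⊆ C_G(a⁴b⁻¹) since powers of a⁴b⁻¹ commute with a⁴b⁻¹; so |C_G(a⁴b⁻¹)| ≥ |⟨a⁴b⁻¹⟩| = 4.
By orbit–stabilizer, |C_G(a⁴b⁻¹)| = |G| / |conj. class of a⁴b⁻¹| = 40 / 10 = 4.
The 4 elements commuting with a⁴b⁻¹ are {e, a¹⁰, a⁴b, a⁴b⁻¹}.

Answer: {e, a¹⁰, a⁴b, a⁴b⁻¹}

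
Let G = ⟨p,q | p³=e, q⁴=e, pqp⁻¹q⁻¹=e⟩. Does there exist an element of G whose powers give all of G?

|G| = 12. The element pq has order 12 (its powers give 12 distinct elements), so ⟨pq⟩ = G and G is cyclic.

Answer: Yes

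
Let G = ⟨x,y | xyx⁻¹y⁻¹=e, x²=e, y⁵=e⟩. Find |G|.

Enumerate words in the generators, reducing via the relations: the distinct elements are
  {e, x, y, xy, y², y³, y⁴, xy², xy³, xy⁴}.
No further products give new elements, so |G| = 10.

Answer: 10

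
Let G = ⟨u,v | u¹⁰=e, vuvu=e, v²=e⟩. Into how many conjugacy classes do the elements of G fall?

The conjugacy classes (representative and size) are:
  [e] (size 1), [u] (size 2), [u²] (size 2), [u³] (size 2), [u⁴] (size 2), [u⁵] (size 1), [u²v] (size 5), [u³v] (size 5).
Class equation: 1 + 2 + 2 + 2 + 2 + 1 + 5 + 5 = 20 = |G|. So G has 8 conjugacy classes.

Answer: 8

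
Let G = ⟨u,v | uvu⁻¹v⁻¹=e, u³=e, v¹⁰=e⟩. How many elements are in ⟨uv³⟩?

|⟨uv³⟩| equals the order of uv³. Compute successive powers until reaching e:
  (uv³)¹ = uv³, (uv³)² = u²v⁶, (uv³)³ = v⁹, (uv³)⁴ = uv², (uv³)⁵ = u²v⁵, (uv³)⁶ = v⁸, (uv³)⁷ = uv, (uv³)⁸ = u²v⁴, (uv³)⁹ = v⁷, (uv³)¹⁰ = u, (uv³)¹¹ = u²v³, (uv³)¹² = v⁶, (uv³)¹³ = uv⁹, (uv³)¹⁴ = u²v², (uv³)¹⁵ = v⁵, (uv³)¹⁶ = uv⁸, (uv³)¹⁷ = u²v, (uv³)¹⁸ = v⁴, (uv³)¹⁹ = uv⁷, (uv³)²⁰ = u², (uv³)²¹ = v³, (uv³)²² = uv⁶, (uv³)²³ = u²v⁹, (uv³)²⁴ = v², (uv³)²⁵ = uv⁵, (uv³)²⁶ = u²v⁸, (uv³)²⁷ = v, (uv³)²⁸ = uv⁴, (uv³)²⁹ = u²v⁷, (uv³)³⁰ = e.
The smallest positive k with (uv³)ᵏ = e is 30, so |⟨uv³⟩| = 30.

Answer: 30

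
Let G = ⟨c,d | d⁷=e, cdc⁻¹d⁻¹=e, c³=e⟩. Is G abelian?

Each pair of generators commutes: c·d = cd = d·c. Since the generators pairwise commute, every element of G commutes with every other, so G is abelian.

Answer: Yes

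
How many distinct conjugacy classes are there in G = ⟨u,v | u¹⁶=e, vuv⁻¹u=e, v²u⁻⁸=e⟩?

The conjugacy classes (representative and size) are:
  [e] (size 1), [u] (size 2), [u¹⁴] (size 2), [u¹³] (size 2), [u¹²] (size 2), [u⁵] (size 2), [u¹⁰] (size 2), [u⁷] (size 2), [u⁸] (size 1), [v⁻¹] (size 8), [u⁷v⁻¹] (size 8).
Class equation: 1 + 2 + 2 + 2 + 2 + 2 + 2 + 2 + 1 + 8 + 8 = 32 = |G|. So G has 11 conjugacy classes.

Answer: 11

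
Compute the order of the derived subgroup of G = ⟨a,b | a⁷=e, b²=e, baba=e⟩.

G' = [G, G] is generated by all commutators. The generator-pair commutators are: [a, b] = a².
The subgroup they normally generate is {e, a, a², a³, a⁴, a⁵, a⁶}, of order 7.
Check: |G/G'| = 14/7 = 2 is the order of the abelianisation.

Answer: 7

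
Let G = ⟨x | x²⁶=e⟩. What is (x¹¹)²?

Compute successive powers of (x¹¹), reducing at each step:
  (x¹¹)²: (x¹¹) · x¹¹ = x²²

Answer: x²²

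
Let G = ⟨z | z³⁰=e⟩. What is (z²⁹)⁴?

Compute successive powers of (z²⁹), reducing at each step:
  (z²⁹)²: (z²⁹) · z²⁹ = z²⁸
  (z²⁹)³: (z²⁸) · z²⁹ = z²⁷
  (z²⁹)⁴: (z²⁷) · z²⁹ = z²⁶

Answer: z²⁶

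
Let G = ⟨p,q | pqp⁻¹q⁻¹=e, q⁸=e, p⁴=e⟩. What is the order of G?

Enumerate words in the generators, reducing via the relations: the distinct elements are
  {e, p, q, pq, p², p³, q², q³, q⁴, q⁵, q⁶, q⁷, pq², pq³, pq⁴, pq⁵, pq⁶, pq⁷, p²q, p³q, p²q², p²q³, p²q⁴, p²q⁵, p²q⁶, p²q⁷, p³q², p³q³, p³q⁴, p³q⁵, p³q⁶, p³q⁷}.
No further products give new elements, so |G| = 32.

Answer: 32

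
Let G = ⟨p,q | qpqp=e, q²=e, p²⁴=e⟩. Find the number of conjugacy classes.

The conjugacy classes (representative and size) are:
  [e] (size 1), [p²³] (size 2), [p²] (size 2), [p³] (size 2), [p²⁰] (size 2), [p¹⁹] (size 2), [p⁶] (size 2), [p⁷] (size 2), [p⁸] (size 2), [p⁹] (size 2), [p¹⁴] (size 2), [p¹¹] (size 2), [p¹²] (size 1), [p⁴q] (size 12), [p⁵q] (size 12).
Class equation: 1 + 2 + 2 + 2 + 2 + 2 + 2 + 2 + 2 + 2 + 2 + 2 + 1 + 12 + 12 = 48 = |G|. So G has 15 conjugacy classes.

Answer: 15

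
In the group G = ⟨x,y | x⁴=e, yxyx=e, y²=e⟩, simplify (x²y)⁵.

Compute successive powers of (x²y), reducing at each step:
  (x²y)²: (x²y) · x² = y;   y · y = e
  (x²y)³: e · x² = x²;   (x²) · y = x²y
  (x²y)⁴: (x²y) · x² = y;   y · y = e
  (x²y)⁵: e · x² = x²;   (x²) · y = x²y

Answer: x²y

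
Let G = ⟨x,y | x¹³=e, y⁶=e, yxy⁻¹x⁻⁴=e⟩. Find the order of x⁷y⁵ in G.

Compute successive powers until reaching e:
  (x⁷y⁵)¹ = x⁷y⁵, (x⁷y⁵)² = x¹²y⁴, (x⁷y⁵)³ = x¹⁰y³, (x⁷y⁵)⁴ = x³y², (x⁷y⁵)⁵ = x¹¹y, (x⁷y⁵)⁶ = e.
The smallest positive k with (x⁷y⁵)ᵏ = e is 6.

Answer: 6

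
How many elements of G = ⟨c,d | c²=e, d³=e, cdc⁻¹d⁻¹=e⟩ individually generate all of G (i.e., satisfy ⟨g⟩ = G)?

G is cyclic of order 6. An element generates G iff its order is 6, and a cyclic group of order 6 has exactly φ(6) = 2 such elements.

Answer: 2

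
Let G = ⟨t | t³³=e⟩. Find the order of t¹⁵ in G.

Compute successive powers until reaching e:
  (t¹⁵)¹ = t¹⁵, (t¹⁵)² = t³⁰, (t¹⁵)³ = t¹², (t¹⁵)⁴ = t²⁷, (t¹⁵)⁵ = t⁹, (t¹⁵)⁶ = t²⁴, (t¹⁵)⁷ = t⁶, (t¹⁵)⁸ = t²¹, (t¹⁵)⁹ = t³, (t¹⁵)¹⁰ = t¹⁸, (t¹⁵)¹¹ = e.
The smallest positive k with (t¹⁵)ᵏ = e is 11.

Answer: 11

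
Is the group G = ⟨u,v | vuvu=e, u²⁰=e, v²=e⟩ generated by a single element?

Every cyclic group is abelian. But u·v = uv while v·u = u¹⁹v, so u·v ≠ v·u and G is not abelian. Hence G is not cyclic.

Answer: No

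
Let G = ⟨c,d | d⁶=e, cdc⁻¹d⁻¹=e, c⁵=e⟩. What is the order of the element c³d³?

Compute successive powers until reaching e:
  (c³d³)¹ = c³d³, (c³d³)² = c, (c³d³)³ = c⁴d³, (c³d³)⁴ = c², (c³d³)⁵ = d³, (c³d³)⁶ = c³, (c³d³)⁷ = cd³, (c³d³)⁸ = c⁴, (c³d³)⁹ = c²d³, (c³d³)¹⁰ = e.
The smallest positive k with (c³d³)ᵏ = e is 10.

Answer: 10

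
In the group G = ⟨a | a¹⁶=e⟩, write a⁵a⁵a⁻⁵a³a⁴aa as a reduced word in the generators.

Multiply left to right, reducing at each step:
  (a⁵) · a⁵ = a¹⁰
  (a¹⁰) · a⁻⁵ = a⁵
  (a⁵) · a³ = a⁸
  (a⁸) · a⁴ = a¹²
  (a¹²) · a = a¹³
  (a¹³) · a = a¹⁴

Answer: a¹⁴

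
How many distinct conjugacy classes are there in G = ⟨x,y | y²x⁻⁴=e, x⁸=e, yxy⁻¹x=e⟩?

The conjugacy classes (representative and size) are:
  [e] (size 1), [x⁷] (size 2), [x²] (size 2), [x⁵] (size 2), [x⁴] (size 1), [x²y⁻¹] (size 4), [x³y] (size 4).
Class equation: 1 + 2 + 2 + 2 + 1 + 4 + 4 = 16 = |G|. So G has 7 conjugacy classes.

Answer: 7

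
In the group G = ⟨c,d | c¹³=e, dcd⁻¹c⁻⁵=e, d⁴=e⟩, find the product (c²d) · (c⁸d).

Compute (c²d) · (c⁸d) by multiplying left to right and reducing via the relations at each step:
  (c²d) · c⁸ = c³d
  (c³d) · d = c³d²

Answer: c³d²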